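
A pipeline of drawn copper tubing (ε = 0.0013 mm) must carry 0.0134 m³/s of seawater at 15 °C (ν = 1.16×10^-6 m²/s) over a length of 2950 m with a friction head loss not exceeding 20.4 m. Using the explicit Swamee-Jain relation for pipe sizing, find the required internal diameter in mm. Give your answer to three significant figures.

Swamee-Jain (Type III): D = 0.66·[ε^1.25·(LQ²/(gh_f))^4.75 + ν·Q^9.4·(L/(gh_f))^5.2]^0.04
LQ²/(gh_f) = 0.002647; L/(gh_f) = 14.74
Term 1 = ε^1.25·(…)^4.75 = 2.51×10^-20; Term 2 = ν·Q^9.4·(…)^5.2 = 3.43×10^-18
D = 0.66·(2.51×10^-20 + 3.43×10^-18)^0.04 = 0.1322 m = 132 mm
Check: V = 0.977 m/s, Re = 1.11×10^5, f = 0.01753, h_f = 19.0 m ≈ 20.4 m ✓

D ≈ 132 mm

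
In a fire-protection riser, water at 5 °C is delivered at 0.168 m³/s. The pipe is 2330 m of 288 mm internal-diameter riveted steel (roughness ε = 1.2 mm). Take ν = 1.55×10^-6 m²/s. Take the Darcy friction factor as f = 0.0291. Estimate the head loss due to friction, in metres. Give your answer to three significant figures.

V = 4Q/(πD²) = 4·0.168/(π·0.288²) = 2.579 m/s
h_f = f(L/D)V²/(2g) = 0.02910·(2330/0.288)·2.579²/(2·9.81) = 79.80 m

h_f ≈ 79.8 m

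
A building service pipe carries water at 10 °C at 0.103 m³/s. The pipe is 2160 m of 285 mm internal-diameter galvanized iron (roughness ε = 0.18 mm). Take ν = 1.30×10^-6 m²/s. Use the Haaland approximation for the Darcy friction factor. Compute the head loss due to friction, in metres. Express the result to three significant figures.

h_f ≈ 18.8 m

V = 4Q/(πD²) = 4·0.103/(π·0.285²) = 1.615 m/s
Re = VD/ν = 1.615·0.285/1.30×10^-6 = 3.54×10^5 → turbulent
ε/D = 0.18/285 = 6.32×10^-4
Haaland: f = 0.01864
h_f = f(L/D)V²/(2g) = 0.01864·(2160/0.285)·1.615²/(2·9.81) = 18.77 m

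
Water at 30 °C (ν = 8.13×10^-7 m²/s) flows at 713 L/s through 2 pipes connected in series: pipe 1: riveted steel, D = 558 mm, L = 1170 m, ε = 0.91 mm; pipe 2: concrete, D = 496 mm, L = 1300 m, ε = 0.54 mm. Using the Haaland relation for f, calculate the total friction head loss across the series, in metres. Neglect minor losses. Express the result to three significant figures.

Pipe 1: V = 2.916 m/s, Re = 2.00×10^6, ε/D = 0.00163, f = 0.02234, h_1 = f(L/D)V²/2g = 20.29 m
Pipe 2: V = 3.690 m/s, Re = 2.25×10^6, ε/D = 0.00109, f = 0.02020, h_2 = f(L/D)V²/2g = 36.75 m
Series → Q common, losses add: H = Σh = 57.04 m

H ≈ 57.0 m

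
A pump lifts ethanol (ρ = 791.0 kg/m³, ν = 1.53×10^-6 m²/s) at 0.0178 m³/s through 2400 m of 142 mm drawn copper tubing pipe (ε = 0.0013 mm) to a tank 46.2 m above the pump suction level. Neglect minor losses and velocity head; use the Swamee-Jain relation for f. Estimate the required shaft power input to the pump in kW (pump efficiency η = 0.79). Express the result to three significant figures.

V = 4Q/(πD²) = 1.124 m/s; Re = 1.04×10^5; ε/D = 9.15×10^-6; f = 0.01776
h_f = f(L/D)V²/2g = 19.33 m
Total head H = z + h_f = 46.2 + 19.33 = 65.53 m
P_hyd = ρgQH = 791.0·9.81·0.0178·65.53 = 9.051 kW
P_shaft = P_hyd/η = 9.051/0.79 = 11.46 kW

P_shaft ≈ 11.5 kW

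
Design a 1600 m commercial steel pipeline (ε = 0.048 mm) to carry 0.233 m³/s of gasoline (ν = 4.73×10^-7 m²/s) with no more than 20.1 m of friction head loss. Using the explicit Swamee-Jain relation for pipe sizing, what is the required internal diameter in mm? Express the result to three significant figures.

Swamee-Jain (Type III): D = 0.66·[ε^1.25·(LQ²/(gh_f))^4.75 + ν·Q^9.4·(L/(gh_f))^5.2]^0.04
LQ²/(gh_f) = 0.4405; L/(gh_f) = 8.114
Term 1 = ε^1.25·(…)^4.75 = 8.14×10^-8; Term 2 = ν·Q^9.4·(…)^5.2 = 2.86×10^-8
D = 0.66·(8.14×10^-8 + 2.86×10^-8)^0.04 = 0.3477 m = 348 mm
Check: V = 2.45 m/s, Re = 1.80×10^6, f = 0.01356, h_f = 19.1 m ≈ 20.1 m ✓

D ≈ 348 mm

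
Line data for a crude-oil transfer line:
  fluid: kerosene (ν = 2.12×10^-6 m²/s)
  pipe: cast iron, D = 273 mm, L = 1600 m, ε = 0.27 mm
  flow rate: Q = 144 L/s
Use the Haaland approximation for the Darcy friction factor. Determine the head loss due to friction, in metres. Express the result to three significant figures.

V = 4Q/(πD²) = 4·0.144/(π·0.273²) = 2.460 m/s
Re = VD/ν = 2.460·0.273/2.12×10^-6 = 3.17×10^5 → turbulent
ε/D = 0.27/273 = 9.89×10^-4
Haaland: f = 0.02043
h_f = f(L/D)V²/(2g) = 0.02043·(1600/0.273)·2.460²/(2·9.81) = 36.94 m

h_f ≈ 36.9 m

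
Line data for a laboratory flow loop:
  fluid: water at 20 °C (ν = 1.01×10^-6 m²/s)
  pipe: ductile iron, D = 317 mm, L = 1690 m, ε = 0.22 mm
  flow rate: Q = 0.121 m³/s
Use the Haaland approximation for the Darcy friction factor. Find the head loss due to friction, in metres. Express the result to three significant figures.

h_f ≈ 12.0 m

V = 4Q/(πD²) = 4·0.121/(π·0.317²) = 1.533 m/s
Re = VD/ν = 1.533·0.317/1.01×10^-6 = 4.81×10^5 → turbulent
ε/D = 0.22/317 = 6.94×10^-4
Haaland: f = 0.01873
h_f = f(L/D)V²/(2g) = 0.01873·(1690/0.317)·1.533²/(2·9.81) = 11.97 m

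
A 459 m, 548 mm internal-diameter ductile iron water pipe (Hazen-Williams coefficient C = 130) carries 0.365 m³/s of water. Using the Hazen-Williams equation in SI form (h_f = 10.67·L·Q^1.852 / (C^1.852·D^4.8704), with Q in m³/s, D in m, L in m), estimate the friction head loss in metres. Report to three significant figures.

h_f = 10.67·459·0.365^1.852 / (130^1.852·0.548^4.8704) = 1.724 m

h_f ≈ 1.72 m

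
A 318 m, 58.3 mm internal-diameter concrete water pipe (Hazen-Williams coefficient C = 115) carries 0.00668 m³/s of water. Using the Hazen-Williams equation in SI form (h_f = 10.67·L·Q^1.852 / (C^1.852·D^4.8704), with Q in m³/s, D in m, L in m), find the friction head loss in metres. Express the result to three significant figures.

h_f ≈ 49.8 m

h_f = 10.67·318·0.00668^1.852 / (115^1.852·0.0583^4.8704) = 49.81 m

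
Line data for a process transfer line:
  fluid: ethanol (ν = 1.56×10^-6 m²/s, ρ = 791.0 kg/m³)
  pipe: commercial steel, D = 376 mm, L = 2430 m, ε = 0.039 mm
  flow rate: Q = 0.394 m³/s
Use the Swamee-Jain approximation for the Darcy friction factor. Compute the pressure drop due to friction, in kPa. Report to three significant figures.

V = 4Q/(πD²) = 4·0.394/(π·0.376²) = 3.548 m/s
Re = VD/ν = 3.548·0.376/1.56×10^-6 = 8.55×10^5 → turbulent
ε/D = 0.039/376 = 1.04×10^-4
Swamee-Jain: f = 0.01374
h_f = f(L/D)V²/(2g) = 0.01374·(2430/0.376)·3.548²/(2·9.81) = 57.00 m
Δp = ρg·h_f = 791.0·9.81·57.00 = 442.3 kPa

Δp ≈ 442 kPa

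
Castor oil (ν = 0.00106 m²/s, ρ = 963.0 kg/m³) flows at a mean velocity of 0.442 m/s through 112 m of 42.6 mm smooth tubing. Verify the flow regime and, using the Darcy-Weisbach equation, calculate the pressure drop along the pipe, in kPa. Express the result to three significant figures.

Re = VD/ν = 0.442·0.04260/0.00106 = 17.8 → laminar (Re < 2300)
f = 64/Re = 3.603
h_f = f(L/D)V²/(2g) = 3.603·(112/0.04260)·0.442²/(2·9.81) = 94.32 m
Δp = ρg·h_f = 963.0·9.81·94.32 = 891.1 kPa

Δp ≈ 891 kPa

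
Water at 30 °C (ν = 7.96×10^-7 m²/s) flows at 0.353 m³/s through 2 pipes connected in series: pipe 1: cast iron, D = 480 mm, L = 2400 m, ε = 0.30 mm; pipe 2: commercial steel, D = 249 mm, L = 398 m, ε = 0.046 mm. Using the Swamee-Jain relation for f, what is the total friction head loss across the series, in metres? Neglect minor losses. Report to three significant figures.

Pipe 1: V = 1.951 m/s, Re = 1.18×10^6, ε/D = 6.25×10^-4, f = 0.01802, h_1 = f(L/D)V²/2g = 17.48 m
Pipe 2: V = 7.249 m/s, Re = 2.27×10^6, ε/D = 1.85×10^-4, f = 0.01407, h_2 = f(L/D)V²/2g = 60.22 m
Series → Q common, losses add: H = Σh = 77.70 m

H ≈ 77.7 m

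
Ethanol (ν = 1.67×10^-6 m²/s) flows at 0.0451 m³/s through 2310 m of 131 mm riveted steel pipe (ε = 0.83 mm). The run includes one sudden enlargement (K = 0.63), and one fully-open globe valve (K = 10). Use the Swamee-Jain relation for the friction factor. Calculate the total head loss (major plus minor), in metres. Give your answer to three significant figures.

H_L ≈ 339 m

V = 4Q/(πD²) = 3.346 m/s; V²/2g = 0.5707 m
Re = 2.62×10^5, ε/D = 0.00634 → f = 0.03312 (Swamee-Jain)
Major: h_f = f(L/D)·V²/2g = 0.03312·17634·0.5707 = 333.3 m
Minor: ΣK = 10.6; h_m = ΣK·V²/2g = 6.066 m
Total H_L = 333.3 + 6.066 = 339.3 m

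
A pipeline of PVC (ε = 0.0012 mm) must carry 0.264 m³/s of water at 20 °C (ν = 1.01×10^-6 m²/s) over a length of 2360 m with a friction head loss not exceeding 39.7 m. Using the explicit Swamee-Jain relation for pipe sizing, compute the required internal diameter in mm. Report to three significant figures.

D ≈ 335 mm

Swamee-Jain (Type III): D = 0.66·[ε^1.25·(LQ²/(gh_f))^4.75 + ν·Q^9.4·(L/(gh_f))^5.2]^0.04
LQ²/(gh_f) = 0.4223; L/(gh_f) = 6.060
Term 1 = ε^1.25·(…)^4.75 = 6.62×10^-10; Term 2 = ν·Q^9.4·(…)^5.2 = 4.33×10^-8
D = 0.66·(6.62×10^-10 + 4.33×10^-8)^0.04 = 0.3352 m = 335 mm
Check: V = 2.99 m/s, Re = 9.93×10^5, f = 0.01171, h_f = 37.6 m ≈ 39.7 m ✓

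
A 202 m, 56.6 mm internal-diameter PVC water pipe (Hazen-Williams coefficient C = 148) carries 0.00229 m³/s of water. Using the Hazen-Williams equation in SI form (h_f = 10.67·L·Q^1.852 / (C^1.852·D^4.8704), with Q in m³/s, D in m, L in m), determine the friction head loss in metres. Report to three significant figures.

h_f = 10.67·202·0.00229^1.852 / (148^1.852·0.0566^4.8704) = 3.154 m

h_f ≈ 3.15 m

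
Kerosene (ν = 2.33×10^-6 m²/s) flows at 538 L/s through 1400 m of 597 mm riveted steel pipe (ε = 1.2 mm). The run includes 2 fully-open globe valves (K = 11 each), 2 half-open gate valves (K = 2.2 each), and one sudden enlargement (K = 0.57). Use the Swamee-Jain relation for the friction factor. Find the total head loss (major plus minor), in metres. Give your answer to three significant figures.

H_L ≈ 15.6 m

V = 4Q/(πD²) = 1.922 m/s; V²/2g = 0.1883 m
Re = 4.92×10^5, ε/D = 0.00201 → f = 0.02394 (Swamee-Jain)
Major: h_f = f(L/D)·V²/2g = 0.02394·2345·0.1883 = 10.57 m
Minor: ΣK = 27.0; h_m = ΣK·V²/2g = 5.078 m
Total H_L = 10.57 + 5.078 = 15.65 m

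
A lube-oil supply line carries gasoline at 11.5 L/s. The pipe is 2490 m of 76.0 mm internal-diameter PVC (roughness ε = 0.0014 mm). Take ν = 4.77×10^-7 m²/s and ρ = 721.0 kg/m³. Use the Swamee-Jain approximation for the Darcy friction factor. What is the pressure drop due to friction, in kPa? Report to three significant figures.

V = 4Q/(πD²) = 4·0.0115/(π·0.0760²) = 2.535 m/s
Re = VD/ν = 2.535·0.0760/4.77×10^-7 = 4.04×10^5 → turbulent
ε/D = 0.0014/76.0 = 1.84×10^-5
Swamee-Jain: f = 0.01386
h_f = f(L/D)V²/(2g) = 0.01386·(2490/0.0760)·2.535²/(2·9.81) = 148.8 m
Δp = ρg·h_f = 721.0·9.81·148.8 = 1052 kPa

Δp ≈ 1050 kPa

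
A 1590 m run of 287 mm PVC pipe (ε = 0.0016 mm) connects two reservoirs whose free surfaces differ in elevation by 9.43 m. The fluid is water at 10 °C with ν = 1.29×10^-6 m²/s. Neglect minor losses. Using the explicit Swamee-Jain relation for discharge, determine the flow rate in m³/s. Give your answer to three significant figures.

Q ≈ 0.0993 m³/s

Swamee-Jain (Type II): Q = -0.965·√(gD⁵h_f/L)·ln[ε/(3.7D) + √(3.17ν²L/(gD³h_f))]
√(gD⁵h_f/L) = √(9.81·0.287⁵·9.43/1590) = 0.01064
ε/(3.7D) = 1.51×10^-6; √(3.17ν²L/(gD³h_f)) = 6.19×10^-5
Q = -0.965·0.01064·ln(6.344×10^-5) = 0.09928 m³/s
Check: V = 1.53 m/s, Re = 3.41×10^5, f = 0.01410, h_f = 9.38 m ≈ 9.43 m ✓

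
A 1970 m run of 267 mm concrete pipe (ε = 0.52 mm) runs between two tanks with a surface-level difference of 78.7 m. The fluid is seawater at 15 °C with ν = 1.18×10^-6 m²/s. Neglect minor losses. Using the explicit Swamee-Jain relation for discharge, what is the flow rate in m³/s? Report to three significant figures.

Q ≈ 0.167 m³/s

Swamee-Jain (Type II): Q = -0.965·√(gD⁵h_f/L)·ln[ε/(3.7D) + √(3.17ν²L/(gD³h_f))]
√(gD⁵h_f/L) = √(9.81·0.267⁵·78.7/1970) = 0.02306
ε/(3.7D) = 5.26×10^-4; √(3.17ν²L/(gD³h_f)) = 2.43×10^-5
Q = -0.965·0.02306·ln(5.507×10^-4) = 0.1670 m³/s
Check: V = 2.98 m/s, Re = 6.75×10^5, f = 0.02363, h_f = 79.1 m ≈ 78.7 m ✓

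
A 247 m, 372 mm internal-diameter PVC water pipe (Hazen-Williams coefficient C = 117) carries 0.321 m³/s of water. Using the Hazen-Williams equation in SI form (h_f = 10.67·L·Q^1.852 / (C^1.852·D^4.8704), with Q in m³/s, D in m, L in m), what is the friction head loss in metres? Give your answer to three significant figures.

h_f = 10.67·247·0.321^1.852 / (117^1.852·0.372^4.8704) = 5.865 m

h_f ≈ 5.86 m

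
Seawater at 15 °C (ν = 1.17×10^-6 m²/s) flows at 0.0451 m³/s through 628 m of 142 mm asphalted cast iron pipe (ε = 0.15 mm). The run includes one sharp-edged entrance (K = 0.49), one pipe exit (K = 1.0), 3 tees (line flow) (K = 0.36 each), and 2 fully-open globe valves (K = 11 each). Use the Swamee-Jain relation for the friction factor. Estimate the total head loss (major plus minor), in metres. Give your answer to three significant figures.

H_L ≈ 48.3 m

V = 4Q/(πD²) = 2.848 m/s; V²/2g = 0.4134 m
Re = 3.46×10^5, ε/D = 0.00106 → f = 0.02086 (Swamee-Jain)
Major: h_f = f(L/D)·V²/2g = 0.02086·4423·0.4134 = 38.13 m
Minor: ΣK = 24.6; h_m = ΣK·V²/2g = 10.16 m
Total H_L = 38.13 + 10.16 = 48.28 m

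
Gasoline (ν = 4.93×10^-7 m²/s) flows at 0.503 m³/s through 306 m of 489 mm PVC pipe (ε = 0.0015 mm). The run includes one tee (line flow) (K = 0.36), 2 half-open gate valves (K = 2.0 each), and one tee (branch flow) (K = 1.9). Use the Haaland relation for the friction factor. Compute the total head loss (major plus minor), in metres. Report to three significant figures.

V = 4Q/(πD²) = 2.678 m/s; V²/2g = 0.3656 m
Re = 2.66×10^6, ε/D = 3.07×10^-6 → f = 0.009996 (Haaland)
Major: h_f = f(L/D)·V²/2g = 0.009996·625.8·0.3656 = 2.287 m
Minor: ΣK = 6.26; h_m = ΣK·V²/2g = 2.289 m
Total H_L = 2.287 + 2.289 = 4.576 m

H_L ≈ 4.58 m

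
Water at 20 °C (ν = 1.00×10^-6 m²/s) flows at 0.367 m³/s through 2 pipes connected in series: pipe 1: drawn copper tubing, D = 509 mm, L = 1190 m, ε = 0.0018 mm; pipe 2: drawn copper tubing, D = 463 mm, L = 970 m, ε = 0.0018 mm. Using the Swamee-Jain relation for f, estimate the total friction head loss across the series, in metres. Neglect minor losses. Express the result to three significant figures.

H ≈ 10.5 m

Pipe 1: V = 1.804 m/s, Re = 9.18×10^5, ε/D = 3.54×10^-6, f = 0.01186, h_1 = f(L/D)V²/2g = 4.597 m
Pipe 2: V = 2.180 m/s, Re = 1.01×10^6, ε/D = 3.89×10^-6, f = 0.01169, h_2 = f(L/D)V²/2g = 5.930 m
Series → Q common, losses add: H = Σh = 10.53 m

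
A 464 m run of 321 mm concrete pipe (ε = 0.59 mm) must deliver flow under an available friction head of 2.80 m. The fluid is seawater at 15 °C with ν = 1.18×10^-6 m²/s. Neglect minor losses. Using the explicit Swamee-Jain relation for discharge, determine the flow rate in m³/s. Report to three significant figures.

Q ≈ 0.103 m³/s

Swamee-Jain (Type II): Q = -0.965·√(gD⁵h_f/L)·ln[ε/(3.7D) + √(3.17ν²L/(gD³h_f))]
√(gD⁵h_f/L) = √(9.81·0.321⁵·2.80/464) = 0.01420
ε/(3.7D) = 4.97×10^-4; √(3.17ν²L/(gD³h_f)) = 4.75×10^-5
Q = -0.965·0.01420·ln(5.442×10^-4) = 0.1030 m³/s
Check: V = 1.27 m/s, Re = 3.46×10^5, f = 0.02360, h_f = 2.82 m ≈ 2.80 m ✓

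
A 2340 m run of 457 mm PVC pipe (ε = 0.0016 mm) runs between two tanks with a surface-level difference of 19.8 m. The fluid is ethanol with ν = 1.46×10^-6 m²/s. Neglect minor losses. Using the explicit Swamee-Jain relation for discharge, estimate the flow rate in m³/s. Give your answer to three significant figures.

Swamee-Jain (Type II): Q = -0.965·√(gD⁵h_f/L)·ln[ε/(3.7D) + √(3.17ν²L/(gD³h_f))]
√(gD⁵h_f/L) = √(9.81·0.457⁵·19.8/2340) = 0.04068
ε/(3.7D) = 9.46×10^-7; √(3.17ν²L/(gD³h_f)) = 2.92×10^-5
Q = -0.965·0.04068·ln(3.015×10^-5) = 0.4086 m³/s
Check: V = 2.49 m/s, Re = 7.80×10^5, f = 0.01218, h_f = 19.7 m ≈ 19.8 m ✓

Q ≈ 0.409 m³/s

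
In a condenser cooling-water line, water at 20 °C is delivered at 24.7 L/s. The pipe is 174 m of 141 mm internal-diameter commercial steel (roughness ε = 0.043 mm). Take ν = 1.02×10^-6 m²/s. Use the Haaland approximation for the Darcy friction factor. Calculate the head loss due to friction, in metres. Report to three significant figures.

h_f ≈ 2.73 m

V = 4Q/(πD²) = 4·0.0247/(π·0.141²) = 1.582 m/s
Re = VD/ν = 1.582·0.141/1.02×10^-6 = 2.19×10^5 → turbulent
ε/D = 0.043/141 = 3.05×10^-4
Haaland: f = 0.01737
h_f = f(L/D)V²/(2g) = 0.01737·(174/0.141)·1.582²/(2·9.81) = 2.733 m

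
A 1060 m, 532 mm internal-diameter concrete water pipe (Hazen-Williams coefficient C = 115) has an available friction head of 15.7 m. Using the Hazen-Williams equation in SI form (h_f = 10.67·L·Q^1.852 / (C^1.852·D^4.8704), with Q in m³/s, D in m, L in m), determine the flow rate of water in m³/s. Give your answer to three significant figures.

Q ≈ 0.627 m³/s

Rearranging: Q = [h_f·C^1.852·D^4.8704 / (10.67·L)]^(1/1.852)
Q = [15.7·115^1.852·0.532^4.8704 / (10.67·1060)]^0.540 = 0.6265 m³/s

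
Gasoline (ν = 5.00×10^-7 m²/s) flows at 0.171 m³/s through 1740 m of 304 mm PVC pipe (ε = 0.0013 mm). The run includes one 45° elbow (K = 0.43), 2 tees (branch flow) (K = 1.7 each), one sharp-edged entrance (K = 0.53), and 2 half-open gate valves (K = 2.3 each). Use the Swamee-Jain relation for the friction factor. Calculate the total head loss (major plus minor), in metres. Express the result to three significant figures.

V = 4Q/(πD²) = 2.356 m/s; V²/2g = 0.2829 m
Re = 1.43×10^6, ε/D = 4.28×10^-6 → f = 0.01107 (Swamee-Jain)
Major: h_f = f(L/D)·V²/2g = 0.01107·5724·0.2829 = 17.92 m
Minor: ΣK = 8.96; h_m = ΣK·V²/2g = 2.535 m
Total H_L = 17.92 + 2.535 = 20.46 m

H_L ≈ 20.5 m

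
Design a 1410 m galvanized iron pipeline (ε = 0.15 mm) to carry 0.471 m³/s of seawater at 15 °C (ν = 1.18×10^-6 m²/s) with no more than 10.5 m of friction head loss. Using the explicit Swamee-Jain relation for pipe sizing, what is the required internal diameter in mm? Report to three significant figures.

Swamee-Jain (Type III): D = 0.66·[ε^1.25·(LQ²/(gh_f))^4.75 + ν·Q^9.4·(L/(gh_f))^5.2]^0.04
LQ²/(gh_f) = 3.037; L/(gh_f) = 13.69
Term 1 = ε^1.25·(…)^4.75 = 0.00325; Term 2 = ν·Q^9.4·(…)^5.2 = 8.08×10^-4
D = 0.66·(0.00325 + 8.08×10^-4)^0.04 = 0.5295 m = 529 mm
Check: V = 2.14 m/s, Re = 9.60×10^5, f = 0.01563, h_f = 9.71 m ≈ 10.5 m ✓

D ≈ 529 mm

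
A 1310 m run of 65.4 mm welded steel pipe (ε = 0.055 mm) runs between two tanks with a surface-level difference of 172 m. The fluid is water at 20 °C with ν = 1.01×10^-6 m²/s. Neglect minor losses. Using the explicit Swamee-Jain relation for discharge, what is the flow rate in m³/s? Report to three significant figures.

Q ≈ 0.00963 m³/s

Swamee-Jain (Type II): Q = -0.965·√(gD⁵h_f/L)·ln[ε/(3.7D) + √(3.17ν²L/(gD³h_f))]
√(gD⁵h_f/L) = √(9.81·0.0654⁵·172/1310) = 0.001241
ε/(3.7D) = 2.27×10^-4; √(3.17ν²L/(gD³h_f)) = 9.47×10^-5
Q = -0.965·0.001241·ln(3.220×10^-4) = 0.009632 m³/s
Check: V = 2.87 m/s, Re = 1.86×10^5, f = 0.02065, h_f = 173 m ≈ 172 m ✓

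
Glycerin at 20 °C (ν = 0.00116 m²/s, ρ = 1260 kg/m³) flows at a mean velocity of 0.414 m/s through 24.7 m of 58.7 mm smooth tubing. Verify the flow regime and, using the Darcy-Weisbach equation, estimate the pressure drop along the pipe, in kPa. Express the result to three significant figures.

Δp ≈ 139 kPa

Re = VD/ν = 0.414·0.05870/0.00116 = 20.9 → laminar (Re < 2300)
f = 64/Re = 3.055
h_f = f(L/D)V²/(2g) = 3.055·(24.7/0.05870)·0.414²/(2·9.81) = 11.23 m
Δp = ρg·h_f = 1260·9.81·11.23 = 138.8 kPa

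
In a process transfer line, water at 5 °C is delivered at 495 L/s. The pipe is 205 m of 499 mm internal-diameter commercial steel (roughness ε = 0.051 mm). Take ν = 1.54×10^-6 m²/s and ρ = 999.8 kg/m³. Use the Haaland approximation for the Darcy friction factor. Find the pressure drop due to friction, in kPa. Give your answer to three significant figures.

Δp ≈ 17.9 kPa

V = 4Q/(πD²) = 4·0.495/(π·0.499²) = 2.531 m/s
Re = VD/ν = 2.531·0.499/1.54×10^-6 = 8.20×10^5 → turbulent
ε/D = 0.051/499 = 1.02×10^-4
Haaland: f = 0.01358
h_f = f(L/D)V²/(2g) = 0.01358·(205/0.499)·2.531²/(2·9.81) = 1.822 m
Δp = ρg·h_f = 999.8·9.81·1.822 = 17.87 kPa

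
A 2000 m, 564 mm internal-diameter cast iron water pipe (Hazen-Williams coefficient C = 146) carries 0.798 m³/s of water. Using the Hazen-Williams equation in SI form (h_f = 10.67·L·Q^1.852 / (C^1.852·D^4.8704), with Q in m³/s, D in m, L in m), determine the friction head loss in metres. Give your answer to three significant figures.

h_f ≈ 22.4 m

h_f = 10.67·2000·0.798^1.852 / (146^1.852·0.564^4.8704) = 22.42 m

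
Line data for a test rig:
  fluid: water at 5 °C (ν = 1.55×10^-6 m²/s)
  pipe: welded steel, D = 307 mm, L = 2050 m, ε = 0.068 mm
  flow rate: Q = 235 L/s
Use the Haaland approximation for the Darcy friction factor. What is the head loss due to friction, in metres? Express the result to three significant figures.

h_f ≈ 52.2 m

V = 4Q/(πD²) = 4·0.235/(π·0.307²) = 3.175 m/s
Re = VD/ν = 3.175·0.307/1.55×10^-6 = 6.29×10^5 → turbulent
ε/D = 0.068/307 = 2.21×10^-4
Haaland: f = 0.01523
h_f = f(L/D)V²/(2g) = 0.01523·(2050/0.307)·3.175²/(2·9.81) = 52.25 m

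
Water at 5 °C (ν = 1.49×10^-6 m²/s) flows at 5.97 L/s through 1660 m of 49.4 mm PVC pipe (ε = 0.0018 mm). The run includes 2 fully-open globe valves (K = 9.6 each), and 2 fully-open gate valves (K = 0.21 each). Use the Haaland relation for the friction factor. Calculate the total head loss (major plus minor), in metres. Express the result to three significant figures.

V = 4Q/(πD²) = 3.115 m/s; V²/2g = 0.4945 m
Re = 1.03×10^5, ε/D = 3.64×10^-5 → f = 0.01786 (Haaland)
Major: h_f = f(L/D)·V²/2g = 0.01786·33603·0.4945 = 296.7 m
Minor: ΣK = 19.6; h_m = ΣK·V²/2g = 9.702 m
Total H_L = 296.7 + 9.702 = 306.4 m

H_L ≈ 306 m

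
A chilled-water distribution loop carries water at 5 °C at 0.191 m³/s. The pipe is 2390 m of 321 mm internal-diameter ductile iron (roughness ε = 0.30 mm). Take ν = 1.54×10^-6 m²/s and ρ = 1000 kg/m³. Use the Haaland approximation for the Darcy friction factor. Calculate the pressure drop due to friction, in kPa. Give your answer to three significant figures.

Δp ≈ 413 kPa

V = 4Q/(πD²) = 4·0.191/(π·0.321²) = 2.360 m/s
Re = VD/ν = 2.360·0.321/1.54×10^-6 = 4.92×10^5 → turbulent
ε/D = 0.30/321 = 9.35×10^-4
Haaland: f = 0.01991
h_f = f(L/D)V²/(2g) = 0.01991·(2390/0.321)·2.360²/(2·9.81) = 42.09 m
Δp = ρg·h_f = 1000·9.81·42.09 = 412.9 kPa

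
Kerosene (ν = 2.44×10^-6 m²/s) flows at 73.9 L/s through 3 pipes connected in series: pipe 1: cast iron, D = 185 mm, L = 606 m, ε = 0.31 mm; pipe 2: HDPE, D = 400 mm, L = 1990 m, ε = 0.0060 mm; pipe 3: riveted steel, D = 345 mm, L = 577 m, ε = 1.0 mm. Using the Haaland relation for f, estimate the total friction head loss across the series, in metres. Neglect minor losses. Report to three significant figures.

Pipe 1: V = 2.749 m/s, Re = 2.08×10^5, ε/D = 0.00168, f = 0.02325, h_1 = f(L/D)V²/2g = 29.34 m
Pipe 2: V = 0.5881 m/s, Re = 9.64×10^4, ε/D = 1.50×10^-5, f = 0.01802, h_2 = f(L/D)V²/2g = 1.580 m
Pipe 3: V = 0.7905 m/s, Re = 1.12×10^5, ε/D = 0.00290, f = 0.02704, h_3 = f(L/D)V²/2g = 1.441 m
Series → Q common, losses add: H = Σh = 32.36 m

H ≈ 32.4 m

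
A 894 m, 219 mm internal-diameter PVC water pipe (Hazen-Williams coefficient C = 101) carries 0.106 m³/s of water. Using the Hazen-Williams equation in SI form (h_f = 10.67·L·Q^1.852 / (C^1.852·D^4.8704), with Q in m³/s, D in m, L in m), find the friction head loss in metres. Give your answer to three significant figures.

h_f ≈ 47.3 m

h_f = 10.67·894·0.106^1.852 / (101^1.852·0.219^4.8704) = 47.28 m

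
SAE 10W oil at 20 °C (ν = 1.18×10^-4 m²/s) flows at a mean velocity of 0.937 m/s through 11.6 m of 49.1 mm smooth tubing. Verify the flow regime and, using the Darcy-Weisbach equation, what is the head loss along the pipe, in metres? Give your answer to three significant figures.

h_f ≈ 1.74 m

Re = VD/ν = 0.937·0.04910/1.18×10^-4 = 390 → laminar (Re < 2300)
f = 64/Re = 0.1642
h_f = f(L/D)V²/(2g) = 0.1642·(11.6/0.04910)·0.937²/(2·9.81) = 1.735 m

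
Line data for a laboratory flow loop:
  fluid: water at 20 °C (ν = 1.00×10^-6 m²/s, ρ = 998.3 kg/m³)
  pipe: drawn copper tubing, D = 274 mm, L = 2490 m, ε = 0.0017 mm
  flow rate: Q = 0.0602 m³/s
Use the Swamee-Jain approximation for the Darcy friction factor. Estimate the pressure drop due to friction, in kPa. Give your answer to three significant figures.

Δp ≈ 69.2 kPa

V = 4Q/(πD²) = 4·0.0602/(π·0.274²) = 1.021 m/s
Re = VD/ν = 1.021·0.274/1.00×10^-6 = 2.80×10^5 → turbulent
ε/D = 0.0017/274 = 6.20×10^-6
Swamee-Jain: f = 0.01463
h_f = f(L/D)V²/(2g) = 0.01463·(2490/0.274)·1.021²/(2·9.81) = 7.065 m
Δp = ρg·h_f = 998.3·9.81·7.065 = 69.19 kPa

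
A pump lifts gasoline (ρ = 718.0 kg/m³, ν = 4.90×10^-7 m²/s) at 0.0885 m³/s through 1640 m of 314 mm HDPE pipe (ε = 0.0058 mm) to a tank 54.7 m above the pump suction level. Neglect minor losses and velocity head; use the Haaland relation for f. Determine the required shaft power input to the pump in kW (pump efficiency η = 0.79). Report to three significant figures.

V = 4Q/(πD²) = 1.143 m/s; Re = 7.32×10^5; ε/D = 1.85×10^-5; f = 0.01250
h_f = f(L/D)V²/2g = 4.345 m
Total head H = z + h_f = 54.7 + 4.345 = 59.05 m
P_hyd = ρgQH = 718.0·9.81·0.0885·59.05 = 36.81 kW
P_shaft = P_hyd/η = 36.81/0.79 = 46.59 kW

P_shaft ≈ 46.6 kW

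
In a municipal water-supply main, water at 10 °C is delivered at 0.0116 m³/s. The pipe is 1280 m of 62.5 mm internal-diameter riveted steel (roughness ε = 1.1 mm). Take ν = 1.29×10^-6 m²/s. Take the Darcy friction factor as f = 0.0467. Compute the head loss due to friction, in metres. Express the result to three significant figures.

V = 4Q/(πD²) = 4·0.0116/(π·0.0625²) = 3.781 m/s
h_f = f(L/D)V²/(2g) = 0.04670·(1280/0.0625)·3.781²/(2·9.81) = 696.9 m

h_f ≈ 697 m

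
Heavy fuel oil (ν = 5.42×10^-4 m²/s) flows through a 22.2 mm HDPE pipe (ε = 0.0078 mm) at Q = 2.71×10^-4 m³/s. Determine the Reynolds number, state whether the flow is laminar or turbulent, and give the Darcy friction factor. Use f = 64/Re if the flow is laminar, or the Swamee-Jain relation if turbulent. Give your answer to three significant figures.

V = 4Q/(πD²) = 0.7001 m/s
Re = VD/ν = 0.7001·0.0222/5.42×10^-4 = 28.7
Re < 2300 → laminar → f = 64/Re = 2.232

Re ≈ 28.7; laminar; f = 64/Re ≈ 2.23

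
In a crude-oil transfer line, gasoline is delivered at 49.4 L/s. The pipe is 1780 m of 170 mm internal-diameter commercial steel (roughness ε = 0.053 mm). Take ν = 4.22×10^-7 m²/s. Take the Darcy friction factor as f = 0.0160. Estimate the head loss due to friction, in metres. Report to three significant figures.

h_f ≈ 40.4 m

V = 4Q/(πD²) = 4·0.0494/(π·0.170²) = 2.176 m/s
h_f = f(L/D)V²/(2g) = 0.01600·(1780/0.170)·2.176²/(2·9.81) = 40.45 m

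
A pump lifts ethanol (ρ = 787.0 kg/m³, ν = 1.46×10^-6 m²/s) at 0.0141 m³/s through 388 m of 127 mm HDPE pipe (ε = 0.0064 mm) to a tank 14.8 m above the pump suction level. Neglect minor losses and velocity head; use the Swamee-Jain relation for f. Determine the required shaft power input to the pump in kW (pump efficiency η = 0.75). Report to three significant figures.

P_shaft ≈ 2.66 kW

V = 4Q/(πD²) = 1.113 m/s; Re = 9.68×10^4; ε/D = 5.04×10^-5; f = 0.01828
h_f = f(L/D)V²/2g = 3.527 m
Total head H = z + h_f = 14.8 + 3.527 = 18.33 m
P_hyd = ρgQH = 787.0·9.81·0.0141·18.33 = 1.995 kW
P_shaft = P_hyd/η = 1.995/0.75 = 2.660 kW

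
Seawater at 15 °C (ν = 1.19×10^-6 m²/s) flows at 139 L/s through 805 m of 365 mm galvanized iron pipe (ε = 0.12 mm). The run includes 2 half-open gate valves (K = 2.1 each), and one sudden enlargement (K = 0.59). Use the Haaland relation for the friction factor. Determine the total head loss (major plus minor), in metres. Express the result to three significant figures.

V = 4Q/(πD²) = 1.328 m/s; V²/2g = 0.08995 m
Re = 4.07×10^5, ε/D = 3.29×10^-4 → f = 0.01660 (Haaland)
Major: h_f = f(L/D)·V²/2g = 0.01660·2205·0.08995 = 3.293 m
Minor: ΣK = 4.79; h_m = ΣK·V²/2g = 0.4308 m
Total H_L = 3.293 + 0.4308 = 3.724 m

H_L ≈ 3.72 m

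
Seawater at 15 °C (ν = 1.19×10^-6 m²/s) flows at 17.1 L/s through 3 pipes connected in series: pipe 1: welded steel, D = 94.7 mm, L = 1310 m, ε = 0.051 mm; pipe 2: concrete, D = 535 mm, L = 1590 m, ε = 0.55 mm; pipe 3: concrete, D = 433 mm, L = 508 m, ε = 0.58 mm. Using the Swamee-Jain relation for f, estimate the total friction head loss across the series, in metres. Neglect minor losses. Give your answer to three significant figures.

H ≈ 79.8 m

Pipe 1: V = 2.428 m/s, Re = 1.93×10^5, ε/D = 5.39×10^-4, f = 0.01919, h_1 = f(L/D)V²/2g = 79.75 m
Pipe 2: V = 0.07607 m/s, Re = 3.42×10^4, ε/D = 0.00103, f = 0.02564, h_2 = f(L/D)V²/2g = 0.02248 m
Pipe 3: V = 0.1161 m/s, Re = 4.23×10^4, ε/D = 0.00134, f = 0.02566, h_3 = f(L/D)V²/2g = 0.02069 m
Series → Q common, losses add: H = Σh = 79.80 m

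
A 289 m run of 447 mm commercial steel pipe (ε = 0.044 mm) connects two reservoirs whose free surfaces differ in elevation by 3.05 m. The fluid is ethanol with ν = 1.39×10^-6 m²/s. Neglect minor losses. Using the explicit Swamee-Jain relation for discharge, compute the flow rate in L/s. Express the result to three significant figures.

Swamee-Jain (Type II): Q = -0.965·√(gD⁵h_f/L)·ln[ε/(3.7D) + √(3.17ν²L/(gD³h_f))]
√(gD⁵h_f/L) = √(9.81·0.447⁵·3.05/289) = 0.04298
ε/(3.7D) = 2.66×10^-5; √(3.17ν²L/(gD³h_f)) = 2.57×10^-5
Q = -0.965·0.04298·ln(5.234×10^-5) = 0.4089 m³/s
Check: V = 2.61 m/s, Re = 8.38×10^5, f = 0.01370, h_f = 3.06 m ≈ 3.05 m ✓

Q ≈ 409 L/s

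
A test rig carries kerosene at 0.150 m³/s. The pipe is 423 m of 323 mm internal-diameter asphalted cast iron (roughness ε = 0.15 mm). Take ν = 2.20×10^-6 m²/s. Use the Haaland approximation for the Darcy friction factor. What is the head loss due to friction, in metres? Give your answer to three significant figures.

h_f ≈ 4.03 m

V = 4Q/(πD²) = 4·0.150/(π·0.323²) = 1.831 m/s
Re = VD/ν = 1.831·0.323/2.20×10^-6 = 2.69×10^5 → turbulent
ε/D = 0.15/323 = 4.64×10^-4
Haaland: f = 0.01801
h_f = f(L/D)V²/(2g) = 0.01801·(423/0.323)·1.831²/(2·9.81) = 4.027 m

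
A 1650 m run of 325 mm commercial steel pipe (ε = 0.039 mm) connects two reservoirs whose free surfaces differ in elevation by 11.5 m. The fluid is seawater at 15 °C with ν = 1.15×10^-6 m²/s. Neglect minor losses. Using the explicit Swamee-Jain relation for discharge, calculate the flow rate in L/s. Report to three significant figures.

Swamee-Jain (Type II): Q = -0.965·√(gD⁵h_f/L)·ln[ε/(3.7D) + √(3.17ν²L/(gD³h_f))]
√(gD⁵h_f/L) = √(9.81·0.325⁵·11.5/1650) = 0.01575
ε/(3.7D) = 3.24×10^-5; √(3.17ν²L/(gD³h_f)) = 4.23×10^-5
Q = -0.965·0.01575·ln(7.470×10^-5) = 0.1444 m³/s
Check: V = 1.74 m/s, Re = 4.92×10^5, f = 0.01472, h_f = 11.5 m ≈ 11.5 m ✓

Q ≈ 144 L/s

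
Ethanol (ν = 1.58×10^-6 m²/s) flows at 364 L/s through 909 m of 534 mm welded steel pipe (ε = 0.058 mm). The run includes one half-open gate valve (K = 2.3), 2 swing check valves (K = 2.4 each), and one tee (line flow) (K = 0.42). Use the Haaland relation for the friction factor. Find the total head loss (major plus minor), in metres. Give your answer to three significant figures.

H_L ≈ 4.27 m

V = 4Q/(πD²) = 1.625 m/s; V²/2g = 0.1346 m
Re = 5.49×10^5, ε/D = 1.09×10^-4 → f = 0.01421 (Haaland)
Major: h_f = f(L/D)·V²/2g = 0.01421·1702·0.1346 = 3.257 m
Minor: ΣK = 7.52; h_m = ΣK·V²/2g = 1.012 m
Total H_L = 3.257 + 1.012 = 4.270 m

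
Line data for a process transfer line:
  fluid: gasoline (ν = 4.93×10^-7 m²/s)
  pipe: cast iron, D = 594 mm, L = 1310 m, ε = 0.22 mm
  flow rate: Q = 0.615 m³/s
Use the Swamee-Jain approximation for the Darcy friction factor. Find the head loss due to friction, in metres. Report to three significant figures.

V = 4Q/(πD²) = 4·0.615/(π·0.594²) = 2.219 m/s
Re = VD/ν = 2.219·0.594/4.93×10^-7 = 2.67×10^6 → turbulent
ε/D = 0.22/594 = 3.70×10^-4
Swamee-Jain: f = 0.01594
h_f = f(L/D)V²/(2g) = 0.01594·(1310/0.594)·2.219²/(2·9.81) = 8.824 m

h_f ≈ 8.82 m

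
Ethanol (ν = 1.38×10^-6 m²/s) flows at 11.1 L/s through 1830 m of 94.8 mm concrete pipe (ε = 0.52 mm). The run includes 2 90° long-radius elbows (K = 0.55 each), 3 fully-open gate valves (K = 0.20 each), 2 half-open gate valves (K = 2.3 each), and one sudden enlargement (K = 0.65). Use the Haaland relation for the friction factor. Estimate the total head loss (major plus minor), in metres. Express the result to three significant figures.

H_L ≈ 78.8 m

V = 4Q/(πD²) = 1.573 m/s; V²/2g = 0.1260 m
Re = 1.08×10^5, ε/D = 0.00549 → f = 0.03204 (Haaland)
Major: h_f = f(L/D)·V²/2g = 0.03204·19304·0.1260 = 77.97 m
Minor: ΣK = 6.95; h_m = ΣK·V²/2g = 0.8760 m
Total H_L = 77.97 + 0.8760 = 78.85 m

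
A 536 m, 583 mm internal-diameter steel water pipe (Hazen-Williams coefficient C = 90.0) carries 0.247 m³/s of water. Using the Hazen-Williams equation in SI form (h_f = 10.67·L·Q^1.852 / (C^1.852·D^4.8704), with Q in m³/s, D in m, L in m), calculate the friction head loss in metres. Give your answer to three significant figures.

h_f = 10.67·536·0.247^1.852 / (90.0^1.852·0.583^4.8704) = 1.428 m

h_f ≈ 1.43 m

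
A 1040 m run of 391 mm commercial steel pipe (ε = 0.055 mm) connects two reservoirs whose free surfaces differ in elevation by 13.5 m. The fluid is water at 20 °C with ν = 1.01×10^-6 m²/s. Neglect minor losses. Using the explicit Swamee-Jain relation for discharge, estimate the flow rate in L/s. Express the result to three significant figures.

Swamee-Jain (Type II): Q = -0.965·√(gD⁵h_f/L)·ln[ε/(3.7D) + √(3.17ν²L/(gD³h_f))]
√(gD⁵h_f/L) = √(9.81·0.391⁵·13.5/1040) = 0.03411
ε/(3.7D) = 3.80×10^-5; √(3.17ν²L/(gD³h_f)) = 2.06×10^-5
Q = -0.965·0.03411·ln(5.863×10^-5) = 0.3208 m³/s
Check: V = 2.67 m/s, Re = 1.03×10^6, f = 0.01404, h_f = 13.6 m ≈ 13.5 m ✓

Q ≈ 321 L/s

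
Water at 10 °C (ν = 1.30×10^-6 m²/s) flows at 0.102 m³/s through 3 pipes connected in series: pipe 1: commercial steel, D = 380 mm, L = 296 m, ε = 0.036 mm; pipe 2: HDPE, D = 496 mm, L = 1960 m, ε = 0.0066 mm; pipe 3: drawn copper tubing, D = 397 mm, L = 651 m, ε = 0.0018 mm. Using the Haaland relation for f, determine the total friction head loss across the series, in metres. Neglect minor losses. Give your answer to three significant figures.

H ≈ 2.21 m

Pipe 1: V = 0.8994 m/s, Re = 2.63×10^5, ε/D = 9.47×10^-5, f = 0.01548, h_1 = f(L/D)V²/2g = 0.4971 m
Pipe 2: V = 0.5279 m/s, Re = 2.01×10^5, ε/D = 1.33×10^-5, f = 0.01556, h_2 = f(L/D)V²/2g = 0.8733 m
Pipe 3: V = 0.8240 m/s, Re = 2.52×10^5, ε/D = 4.53×10^-6, f = 0.01486, h_3 = f(L/D)V²/2g = 0.8432 m
Series → Q common, losses add: H = Σh = 2.214 m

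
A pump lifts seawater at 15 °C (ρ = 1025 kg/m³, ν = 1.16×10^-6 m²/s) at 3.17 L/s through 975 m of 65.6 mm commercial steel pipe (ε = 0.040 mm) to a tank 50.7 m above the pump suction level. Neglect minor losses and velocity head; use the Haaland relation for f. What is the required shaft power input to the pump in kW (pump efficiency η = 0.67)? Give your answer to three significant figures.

V = 4Q/(πD²) = 0.9379 m/s; Re = 5.30×10^4; ε/D = 6.10×10^-4; f = 0.02238
h_f = f(L/D)V²/2g = 14.91 m
Total head H = z + h_f = 50.7 + 14.91 = 65.61 m
P_hyd = ρgQH = 1025·9.81·0.00317·65.61 = 2.091 kW
P_shaft = P_hyd/η = 2.091/0.67 = 3.122 kW

P_shaft ≈ 3.12 kW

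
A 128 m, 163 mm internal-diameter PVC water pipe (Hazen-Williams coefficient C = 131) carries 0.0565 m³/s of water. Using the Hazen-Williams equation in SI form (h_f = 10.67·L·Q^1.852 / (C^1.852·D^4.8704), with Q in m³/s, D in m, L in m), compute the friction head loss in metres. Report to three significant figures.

h_f ≈ 5.49 m

h_f = 10.67·128·0.0565^1.852 / (131^1.852·0.163^4.8704) = 5.495 m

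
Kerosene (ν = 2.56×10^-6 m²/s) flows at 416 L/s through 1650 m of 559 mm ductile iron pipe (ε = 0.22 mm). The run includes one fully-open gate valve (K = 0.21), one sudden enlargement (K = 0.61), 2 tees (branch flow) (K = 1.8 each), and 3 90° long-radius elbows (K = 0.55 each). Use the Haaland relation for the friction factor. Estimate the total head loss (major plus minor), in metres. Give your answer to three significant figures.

H_L ≈ 8.31 m

V = 4Q/(πD²) = 1.695 m/s; V²/2g = 0.1464 m
Re = 3.70×10^5, ε/D = 3.94×10^-4 → f = 0.01717 (Haaland)
Major: h_f = f(L/D)·V²/2g = 0.01717·2952·0.1464 = 7.420 m
Minor: ΣK = 6.07; h_m = ΣK·V²/2g = 0.8889 m
Total H_L = 7.420 + 0.8889 = 8.309 m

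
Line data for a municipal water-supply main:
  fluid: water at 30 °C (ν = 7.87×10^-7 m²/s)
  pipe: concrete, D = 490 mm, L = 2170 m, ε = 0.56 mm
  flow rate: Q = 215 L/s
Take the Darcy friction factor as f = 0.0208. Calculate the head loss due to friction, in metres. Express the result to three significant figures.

V = 4Q/(πD²) = 4·0.215/(π·0.490²) = 1.140 m/s
h_f = f(L/D)V²/(2g) = 0.02080·(2170/0.490)·1.140²/(2·9.81) = 6.103 m

h_f ≈ 6.10 m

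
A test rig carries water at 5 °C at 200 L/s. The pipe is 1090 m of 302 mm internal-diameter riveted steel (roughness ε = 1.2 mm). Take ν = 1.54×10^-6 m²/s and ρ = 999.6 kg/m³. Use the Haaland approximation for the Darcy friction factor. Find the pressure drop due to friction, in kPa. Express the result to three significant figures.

V = 4Q/(πD²) = 4·0.200/(π·0.302²) = 2.792 m/s
Re = VD/ν = 2.792·0.302/1.54×10^-6 = 5.48×10^5 → turbulent
ε/D = 1.2/302 = 0.00397
Haaland: f = 0.02860
h_f = f(L/D)V²/(2g) = 0.02860·(1090/0.302)·2.792²/(2·9.81) = 41.02 m
Δp = ρg·h_f = 999.6·9.81·41.02 = 402.2 kPa

Δp ≈ 402 kPa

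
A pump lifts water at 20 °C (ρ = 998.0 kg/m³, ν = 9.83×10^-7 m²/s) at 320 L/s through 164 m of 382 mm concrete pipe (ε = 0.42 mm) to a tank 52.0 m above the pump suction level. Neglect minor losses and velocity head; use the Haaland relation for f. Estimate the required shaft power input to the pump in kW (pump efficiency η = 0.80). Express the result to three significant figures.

P_shaft ≈ 217 kW

V = 4Q/(πD²) = 2.792 m/s; Re = 1.09×10^6; ε/D = 0.00110; f = 0.02037
h_f = f(L/D)V²/2g = 3.474 m
Total head H = z + h_f = 52.0 + 3.474 = 55.47 m
P_hyd = ρgQH = 998.0·9.81·0.320·55.47 = 173.8 kW
P_shaft = P_hyd/η = 173.8/0.80 = 217.2 kW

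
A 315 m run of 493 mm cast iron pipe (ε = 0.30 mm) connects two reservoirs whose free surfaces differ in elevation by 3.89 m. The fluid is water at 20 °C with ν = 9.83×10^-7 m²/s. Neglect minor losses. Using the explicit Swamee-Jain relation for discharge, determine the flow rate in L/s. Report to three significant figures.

Swamee-Jain (Type II): Q = -0.965·√(gD⁵h_f/L)·ln[ε/(3.7D) + √(3.17ν²L/(gD³h_f))]
√(gD⁵h_f/L) = √(9.81·0.493⁵·3.89/315) = 0.05940
ε/(3.7D) = 1.64×10^-4; √(3.17ν²L/(gD³h_f)) = 1.45×10^-5
Q = -0.965·0.05940·ln(1.790×10^-4) = 0.4946 m³/s
Check: V = 2.59 m/s, Re = 1.30×10^6, f = 0.01789, h_f = 3.91 m ≈ 3.89 m ✓

Q ≈ 495 L/s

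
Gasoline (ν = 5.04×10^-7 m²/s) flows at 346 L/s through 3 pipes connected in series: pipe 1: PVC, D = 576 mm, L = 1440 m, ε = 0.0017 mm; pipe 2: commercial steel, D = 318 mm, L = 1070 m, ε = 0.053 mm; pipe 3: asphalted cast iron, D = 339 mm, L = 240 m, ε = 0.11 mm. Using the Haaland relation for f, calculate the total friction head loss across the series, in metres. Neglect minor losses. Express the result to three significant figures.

Pipe 1: V = 1.328 m/s, Re = 1.52×10^6, ε/D = 2.95×10^-6, f = 0.01088, h_1 = f(L/D)V²/2g = 2.444 m
Pipe 2: V = 4.356 m/s, Re = 2.75×10^6, ε/D = 1.67×10^-4, f = 0.01364, h_2 = f(L/D)V²/2g = 44.39 m
Pipe 3: V = 3.833 m/s, Re = 2.58×10^6, ε/D = 3.24×10^-4, f = 0.01546, h_3 = f(L/D)V²/2g = 8.199 m
Series → Q common, losses add: H = Σh = 55.03 m

H ≈ 55.0 m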